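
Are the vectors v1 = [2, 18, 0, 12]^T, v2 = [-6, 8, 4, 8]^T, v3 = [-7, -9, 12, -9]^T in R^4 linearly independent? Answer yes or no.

yes

Form the matrix with these vectors as rows and row reduce.
R2 ← R2 + (3)·R1: [0, 62, 4, 44]
R3 ← R3 + (7/2)·R1: [0, 54, 12, 33]
R3 ← R3 − (27/31)·R2: [0, 0, 264/31, -165/31]
3 nonzero rows, so the 3 vectors span a space of dimension 3.
Since 3 = 3, the vectors are linearly independent.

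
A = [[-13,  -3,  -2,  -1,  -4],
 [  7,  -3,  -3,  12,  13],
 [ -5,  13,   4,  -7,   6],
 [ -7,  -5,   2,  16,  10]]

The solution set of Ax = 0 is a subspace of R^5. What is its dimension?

Row reduce to echelon form.
R2 ← R2 + (7/13)·R1: [0, -60/13, -53/13, 149/13, 141/13]
R3 ← R3 − (5/13)·R1: [0, 184/13, 62/13, -86/13, 98/13]
R4 ← R4 − (7/13)·R1: [0, -44/13, 40/13, 215/13, 158/13]
R3 ← R3 + (46/15)·R2: [0, 0, -116/15, 428/15, 204/5]
R4 ← R4 − (11/15)·R2: [0, 0, 91/15, 122/15, 21/5]
R4 ← R4 + (91/116)·R3: [0, 0, 0, 885/29, 1050/29]
4 nonzero rows, so rank(A) = 4.
A has 5 columns; by rank–nullity, nullity = 5 − 4 = 1.

1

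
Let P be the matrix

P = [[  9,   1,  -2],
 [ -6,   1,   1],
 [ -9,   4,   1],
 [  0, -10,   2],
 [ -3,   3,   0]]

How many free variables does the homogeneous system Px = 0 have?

Row reduce to echelon form.
R2 ← R2 + (2/3)·R1: [0, 5/3, -1/3]
R3 ← R3 + R1: [0, 5, -1]
R5 ← R5 + (1/3)·R1: [0, 10/3, -2/3]
R3 ← R3 − (3)·R2: [0, 0, 0]
R4 ← R4 + (6)·R2: [0, 0, 0]
R5 ← R5 − (2)·R2: [0, 0, 0]
2 nonzero rows, so rank(P) = 2.
P has 3 columns; by rank–nullity, nullity = 3 − 2 = 1.

1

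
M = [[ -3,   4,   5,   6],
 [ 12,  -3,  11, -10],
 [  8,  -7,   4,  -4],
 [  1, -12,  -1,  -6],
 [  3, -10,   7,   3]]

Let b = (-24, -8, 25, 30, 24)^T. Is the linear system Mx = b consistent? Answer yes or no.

yes

Row reduce the augmented matrix [M | b].
R2 ← R2 + (4)·R1: [0, 13, 31, 14, -104]
R3 ← R3 + (8/3)·R1: [0, 11/3, 52/3, 12, -39]
R4 ← R4 + (1/3)·R1: [0, -32/3, 2/3, -4, 22]
R5 ← R5 + R1: [0, -6, 12, 9, 0]
R3 ← R3 − (11/39)·R2: [0, 0, 335/39, 314/39, -29/3]
R4 ← R4 + (32/39)·R2: [0, 0, 1018/39, 292/39, -190/3]
R5 ← R5 + (6/13)·R2: [0, 0, 342/13, 201/13, -48]
R4 ← R4 − (1018/335)·R3: [0, 0, 0, -5688/335, -11376/335]
R5 ← R5 − (1026/335)·R3: [0, 0, 0, -3081/335, -6162/335]
R5 ← R5 − (13/24)·R4: [0, 0, 0, 0, 0]
The echelon form has 4 nonzero rows, and every pivot lies in the first 4 columns, so rank(M) = rank([M|b]) = 4.
The system is consistent.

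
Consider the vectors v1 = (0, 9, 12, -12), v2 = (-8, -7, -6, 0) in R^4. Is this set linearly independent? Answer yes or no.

yes

Form the matrix with these vectors as rows and row reduce.
Swap R1 ↔ R2
2 nonzero rows, so the 2 vectors span a space of dimension 2.
Since 2 = 2, the vectors are linearly independent.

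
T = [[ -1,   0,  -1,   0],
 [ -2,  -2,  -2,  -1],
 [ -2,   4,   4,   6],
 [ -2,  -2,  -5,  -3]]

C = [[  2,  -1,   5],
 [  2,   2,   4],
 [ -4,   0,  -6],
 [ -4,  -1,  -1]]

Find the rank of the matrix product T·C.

3

First compute TC:
[[  2,   1,   1],
 [  4,  -1,  -5],
 [-36,   4, -24],
 [ 24,   1,  15]]
Now row reduce the product.
R2 ← R2 − (2)·R1: [0, -3, -7]
R3 ← R3 + (18)·R1: [0, 22, -6]
R4 ← R4 − (12)·R1: [0, -11, 3]
R3 ← R3 + (22/3)·R2: [0, 0, -172/3]
R4 ← R4 − (11/3)·R2: [0, 0, 86/3]
R4 ← R4 + (1/2)·R3: [0, 0, 0]
3 nonzero rows, so rank(TC) = 3.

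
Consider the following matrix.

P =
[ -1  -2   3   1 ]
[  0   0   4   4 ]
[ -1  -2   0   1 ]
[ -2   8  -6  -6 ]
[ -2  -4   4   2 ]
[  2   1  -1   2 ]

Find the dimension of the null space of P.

0

Row reduce to echelon form.
R3 ← R3 − R1: [0, 0, -3, 0]
R4 ← R4 − (2)·R1: [0, 12, -12, -8]
R5 ← R5 − (2)·R1: [0, 0, -2, 0]
R6 ← R6 + (2)·R1: [0, -3, 5, 4]
Swap R2 ↔ R4
R6 ← R6 + (1/4)·R2: [0, 0, 2, 2]
R4 ← R4 + (4/3)·R3: [0, 0, 0, 4]
R5 ← R5 − (2/3)·R3: [0, 0, 0, 0]
R6 ← R6 + (2/3)·R3: [0, 0, 0, 2]
R6 ← R6 − (1/2)·R4: [0, 0, 0, 0]
4 nonzero rows, so rank(P) = 4.
P has 4 columns; by rank–nullity, nullity = 4 − 4 = 0.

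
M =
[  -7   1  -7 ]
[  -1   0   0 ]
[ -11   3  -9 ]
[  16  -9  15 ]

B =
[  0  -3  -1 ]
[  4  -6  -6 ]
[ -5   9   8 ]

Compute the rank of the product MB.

2

First compute MB:
[[ 39, -48, -55],
 [  0,   3,   1],
 [ 57, -66, -79],
 [-111, 141, 158]]
Now row reduce the product.
R3 ← R3 − (19/13)·R1: [0, 54/13, 18/13]
R4 ← R4 + (37/13)·R1: [0, 57/13, 19/13]
R3 ← R3 − (18/13)·R2: [0, 0, 0]
R4 ← R4 − (19/13)·R2: [0, 0, 0]
2 nonzero rows, so rank(MB) = 2.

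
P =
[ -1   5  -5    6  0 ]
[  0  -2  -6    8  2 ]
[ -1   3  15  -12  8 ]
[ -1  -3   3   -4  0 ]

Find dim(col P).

Row reduce to echelon form.
R3 ← R3 − R1: [0, -2, 20, -18, 8]
R4 ← R4 − R1: [0, -8, 8, -10, 0]
R3 ← R3 − R2: [0, 0, 26, -26, 6]
R4 ← R4 − (4)·R2: [0, 0, 32, -42, -8]
R4 ← R4 − (16/13)·R3: [0, 0, 0, -10, -200/13]
Echelon form has 4 nonzero rows, so rank(P) = 4.
The column space has dimension equal to the rank: 4.

4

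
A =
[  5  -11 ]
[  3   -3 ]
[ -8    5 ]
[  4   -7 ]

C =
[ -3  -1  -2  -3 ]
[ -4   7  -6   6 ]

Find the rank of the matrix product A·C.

2

First compute AC:
[[ 29, -82,  56, -81],
 [  3, -24,  12, -27],
 [  4,  43, -14,  54],
 [ 16, -53,  34, -54]]
Now row reduce the product.
R2 ← R2 − (3/29)·R1: [0, -450/29, 180/29, -540/29]
R3 ← R3 − (4/29)·R1: [0, 1575/29, -630/29, 1890/29]
R4 ← R4 − (16/29)·R1: [0, -225/29, 90/29, -270/29]
R3 ← R3 + (7/2)·R2: [0, 0, 0, 0]
R4 ← R4 − (1/2)·R2: [0, 0, 0, 0]
2 nonzero rows, so rank(AC) = 2.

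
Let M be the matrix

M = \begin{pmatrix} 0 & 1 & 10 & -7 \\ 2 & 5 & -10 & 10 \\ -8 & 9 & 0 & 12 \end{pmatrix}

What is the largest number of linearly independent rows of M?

3

Row reduce to echelon form.
Swap R1 ↔ R2
R3 ← R3 + (4)·R1: [0, 29, -40, 52]
R3 ← R3 − (29)·R2: [0, 0, -330, 255]
Echelon form has 3 nonzero rows, so rank(M) = 3.
The rank gives the maximum number of linearly independent rows: 3.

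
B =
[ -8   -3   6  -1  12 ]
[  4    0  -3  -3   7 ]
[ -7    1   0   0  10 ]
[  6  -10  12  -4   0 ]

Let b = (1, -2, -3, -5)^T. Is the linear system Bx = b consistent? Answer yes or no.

Row reduce the augmented matrix [B | b].
R2 ← R2 + (1/2)·R1: [0, -3/2, 0, -7/2, 13, -3/2]
R3 ← R3 − (7/8)·R1: [0, 29/8, -21/4, 7/8, -1/2, -31/8]
R4 ← R4 + (3/4)·R1: [0, -49/4, 33/2, -19/4, 9, -17/4]
R3 ← R3 + (29/12)·R2: [0, 0, -21/4, -91/12, 371/12, -15/2]
R4 ← R4 − (49/6)·R2: [0, 0, 33/2, 143/6, -583/6, 8]
R4 ← R4 + (22/7)·R3: [0, 0, 0, 0, 0, -109/7]
The echelon form has 4 nonzero rows; the last pivot sits in the augmented column, so rank(B) = 3 but rank([B|b]) = 4.
Since the ranks differ, the system is inconsistent.

no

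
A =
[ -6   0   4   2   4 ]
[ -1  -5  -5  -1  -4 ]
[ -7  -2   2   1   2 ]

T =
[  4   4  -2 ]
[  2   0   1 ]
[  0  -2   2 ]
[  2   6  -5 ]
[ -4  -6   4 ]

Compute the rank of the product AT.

First compute AT:
[[-36, -44,  26],
 [  0,  24, -24],
 [-38, -38,  19]]
Now row reduce the product.
R3 ← R3 − (19/18)·R1: [0, 76/9, -76/9]
R3 ← R3 − (19/54)·R2: [0, 0, 0]
2 nonzero rows, so rank(AT) = 2.

2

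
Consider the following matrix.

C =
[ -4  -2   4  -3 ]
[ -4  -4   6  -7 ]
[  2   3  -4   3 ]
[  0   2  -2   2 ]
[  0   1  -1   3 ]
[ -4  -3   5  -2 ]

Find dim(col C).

Row reduce to echelon form.
R2 ← R2 − R1: [0, -2, 2, -4]
R3 ← R3 + (1/2)·R1: [0, 2, -2, 3/2]
R6 ← R6 − R1: [0, -1, 1, 1]
R3 ← R3 + R2: [0, 0, 0, -5/2]
R4 ← R4 + R2: [0, 0, 0, -2]
R5 ← R5 + (1/2)·R2: [0, 0, 0, 1]
R6 ← R6 − (1/2)·R2: [0, 0, 0, 3]
R4 ← R4 − (4/5)·R3: [0, 0, 0, 0]
R5 ← R5 + (2/5)·R3: [0, 0, 0, 0]
R6 ← R6 + (6/5)·R3: [0, 0, 0, 0]
Echelon form has 3 nonzero rows, so rank(C) = 3.
The column space has dimension equal to the rank: 3.

3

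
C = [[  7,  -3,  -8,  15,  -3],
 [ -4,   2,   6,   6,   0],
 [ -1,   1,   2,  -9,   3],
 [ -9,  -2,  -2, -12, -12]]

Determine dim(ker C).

Row reduce to echelon form.
R2 ← R2 + (4/7)·R1: [0, 2/7, 10/7, 102/7, -12/7]
R3 ← R3 + (1/7)·R1: [0, 4/7, 6/7, -48/7, 18/7]
R4 ← R4 + (9/7)·R1: [0, -41/7, -86/7, 51/7, -111/7]
R3 ← R3 − (2)·R2: [0, 0, -2, -36, 6]
R4 ← R4 + (41/2)·R2: [0, 0, 17, 306, -51]
R4 ← R4 + (17/2)·R3: [0, 0, 0, 0, 0]
3 nonzero rows, so rank(C) = 3.
C has 5 columns; by rank–nullity, nullity = 5 − 3 = 2.

2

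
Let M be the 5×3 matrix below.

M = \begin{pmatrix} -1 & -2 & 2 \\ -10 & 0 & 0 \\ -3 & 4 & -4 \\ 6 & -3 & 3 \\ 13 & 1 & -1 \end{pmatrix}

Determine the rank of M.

2

Row reduce to echelon form.
R2 ← R2 − (10)·R1: [0, 20, -20]
R3 ← R3 − (3)·R1: [0, 10, -10]
R4 ← R4 + (6)·R1: [0, -15, 15]
R5 ← R5 + (13)·R1: [0, -25, 25]
R3 ← R3 − (1/2)·R2: [0, 0, 0]
R4 ← R4 + (3/4)·R2: [0, 0, 0]
R5 ← R5 + (5/4)·R2: [0, 0, 0]
Echelon form has 2 nonzero rows, so rank(M) = 2.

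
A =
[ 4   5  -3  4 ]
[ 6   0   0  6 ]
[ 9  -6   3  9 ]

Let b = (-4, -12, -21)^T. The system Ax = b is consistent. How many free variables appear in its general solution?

1

Row reduce the augmented matrix [A | b].
R2 ← R2 − (3/2)·R1: [0, -15/2, 9/2, 0, -6]
R3 ← R3 − (9/4)·R1: [0, -69/4, 39/4, 0, -12]
R3 ← R3 − (23/10)·R2: [0, 0, -3/5, 0, 9/5]
The echelon form has 3 nonzero rows, and every pivot lies in the first 4 columns, so rank(A) = rank([A|b]) = 3.
The system is consistent.
Free variables = (unknowns) − (rank) = 4 − 3 = 1.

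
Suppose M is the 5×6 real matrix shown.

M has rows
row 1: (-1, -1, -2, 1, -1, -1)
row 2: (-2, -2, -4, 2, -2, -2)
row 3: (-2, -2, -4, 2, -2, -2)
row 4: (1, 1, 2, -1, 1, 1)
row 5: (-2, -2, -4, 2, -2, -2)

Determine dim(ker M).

5

Row reduce to echelon form.
R2 ← R2 − (2)·R1: [0, 0, 0, 0, 0, 0]
R3 ← R3 − (2)·R1: [0, 0, 0, 0, 0, 0]
R4 ← R4 + R1: [0, 0, 0, 0, 0, 0]
R5 ← R5 − (2)·R1: [0, 0, 0, 0, 0, 0]
1 nonzero row, so rank(M) = 1.
M has 6 columns; by rank–nullity, nullity = 6 − 1 = 5.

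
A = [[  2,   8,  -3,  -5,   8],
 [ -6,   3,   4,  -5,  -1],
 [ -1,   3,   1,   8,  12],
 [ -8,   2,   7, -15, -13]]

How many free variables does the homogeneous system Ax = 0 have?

1

Row reduce to echelon form.
R2 ← R2 + (3)·R1: [0, 27, -5, -20, 23]
R3 ← R3 + (1/2)·R1: [0, 7, -1/2, 11/2, 16]
R4 ← R4 + (4)·R1: [0, 34, -5, -35, 19]
R3 ← R3 − (7/27)·R2: [0, 0, 43/54, 577/54, 271/27]
R4 ← R4 − (34/27)·R2: [0, 0, 35/27, -265/27, -269/27]
R4 ← R4 − (70/43)·R3: [0, 0, 0, -1170/43, -1131/43]
4 nonzero rows, so rank(A) = 4.
A has 5 columns; by rank–nullity, nullity = 5 − 4 = 1.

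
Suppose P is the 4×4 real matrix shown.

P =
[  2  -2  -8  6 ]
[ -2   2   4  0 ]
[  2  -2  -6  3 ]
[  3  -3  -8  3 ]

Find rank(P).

2

Row reduce to echelon form.
R2 ← R2 + R1: [0, 0, -4, 6]
R3 ← R3 − R1: [0, 0, 2, -3]
R4 ← R4 − (3/2)·R1: [0, 0, 4, -6]
R3 ← R3 + (1/2)·R2: [0, 0, 0, 0]
R4 ← R4 + R2: [0, 0, 0, 0]
Echelon form has 2 nonzero rows, so rank(P) = 2.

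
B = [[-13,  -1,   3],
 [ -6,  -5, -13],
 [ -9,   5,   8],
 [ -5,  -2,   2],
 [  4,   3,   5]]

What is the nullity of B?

Row reduce to echelon form.
R2 ← R2 − (6/13)·R1: [0, -59/13, -187/13]
R3 ← R3 − (9/13)·R1: [0, 74/13, 77/13]
R4 ← R4 − (5/13)·R1: [0, -21/13, 11/13]
R5 ← R5 + (4/13)·R1: [0, 35/13, 77/13]
R3 ← R3 + (74/59)·R2: [0, 0, -715/59]
R4 ← R4 − (21/59)·R2: [0, 0, 352/59]
R5 ← R5 + (35/59)·R2: [0, 0, -154/59]
R4 ← R4 + (32/65)·R3: [0, 0, 0]
R5 ← R5 − (14/65)·R3: [0, 0, 0]
3 nonzero rows, so rank(B) = 3.
B has 3 columns; by rank–nullity, nullity = 3 − 3 = 0.

0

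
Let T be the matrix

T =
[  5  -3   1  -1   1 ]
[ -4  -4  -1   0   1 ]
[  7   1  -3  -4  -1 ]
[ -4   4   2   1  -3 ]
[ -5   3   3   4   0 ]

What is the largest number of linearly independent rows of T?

4

Row reduce to echelon form.
R2 ← R2 + (4/5)·R1: [0, -32/5, -1/5, -4/5, 9/5]
R3 ← R3 − (7/5)·R1: [0, 26/5, -22/5, -13/5, -12/5]
R4 ← R4 + (4/5)·R1: [0, 8/5, 14/5, 1/5, -11/5]
R5 ← R5 + R1: [0, 0, 4, 3, 1]
R3 ← R3 + (13/16)·R2: [0, 0, -73/16, -13/4, -15/16]
R4 ← R4 + (1/4)·R2: [0, 0, 11/4, 0, -7/4]
R4 ← R4 + (44/73)·R3: [0, 0, 0, -143/73, -169/73]
R5 ← R5 + (64/73)·R3: [0, 0, 0, 11/73, 13/73]
R5 ← R5 + (1/13)·R4: [0, 0, 0, 0, 0]
Echelon form has 4 nonzero rows, so rank(T) = 4.
The rank gives the maximum number of linearly independent rows: 4.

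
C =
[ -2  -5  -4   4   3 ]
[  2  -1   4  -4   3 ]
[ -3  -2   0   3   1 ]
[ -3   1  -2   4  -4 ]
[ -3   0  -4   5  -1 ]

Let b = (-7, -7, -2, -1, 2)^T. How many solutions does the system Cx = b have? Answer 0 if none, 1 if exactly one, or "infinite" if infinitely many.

Row reduce the augmented matrix [C | b].
R2 ← R2 + R1: [0, -6, 0, 0, 6, -14]
R3 ← R3 − (3/2)·R1: [0, 11/2, 6, -3, -7/2, 17/2]
R4 ← R4 − (3/2)·R1: [0, 17/2, 4, -2, -17/2, 19/2]
R5 ← R5 − (3/2)·R1: [0, 15/2, 2, -1, -11/2, 25/2]
R3 ← R3 + (11/12)·R2: [0, 0, 6, -3, 2, -13/3]
R4 ← R4 + (17/12)·R2: [0, 0, 4, -2, 0, -31/3]
R5 ← R5 + (5/4)·R2: [0, 0, 2, -1, 2, -5]
R4 ← R4 − (2/3)·R3: [0, 0, 0, 0, -4/3, -67/9]
R5 ← R5 − (1/3)·R3: [0, 0, 0, 0, 4/3, -32/9]
R5 ← R5 + R4: [0, 0, 0, 0, 0, -11]
The echelon form has 5 nonzero rows; the last pivot sits in the augmented column, so rank(C) = 4 but rank([C|b]) = 5.
Since the ranks differ, the system is inconsistent.
It has no solutions.

0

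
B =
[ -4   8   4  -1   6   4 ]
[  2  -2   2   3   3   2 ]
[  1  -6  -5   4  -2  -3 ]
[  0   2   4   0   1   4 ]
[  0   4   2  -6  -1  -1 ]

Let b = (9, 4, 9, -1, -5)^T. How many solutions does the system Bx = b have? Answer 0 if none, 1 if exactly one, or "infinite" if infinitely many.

Row reduce the augmented matrix [B | b].
R2 ← R2 + (1/2)·R1: [0, 2, 4, 5/2, 6, 4, 17/2]
R3 ← R3 + (1/4)·R1: [0, -4, -4, 15/4, -1/2, -2, 45/4]
R3 ← R3 + (2)·R2: [0, 0, 4, 35/4, 23/2, 6, 113/4]
R4 ← R4 − R2: [0, 0, 0, -5/2, -5, 0, -19/2]
R5 ← R5 − (2)·R2: [0, 0, -6, -11, -13, -9, -22]
R5 ← R5 + (3/2)·R3: [0, 0, 0, 17/8, 17/4, 0, 163/8]
R5 ← R5 + (17/20)·R4: [0, 0, 0, 0, 0, 0, 123/10]
The echelon form has 5 nonzero rows; the last pivot sits in the augmented column, so rank(B) = 4 but rank([B|b]) = 5.
Since the ranks differ, the system is inconsistent.
It has no solutions.

0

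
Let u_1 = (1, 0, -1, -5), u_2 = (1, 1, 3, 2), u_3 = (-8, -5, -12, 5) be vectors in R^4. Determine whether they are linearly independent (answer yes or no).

no

Form the matrix with these vectors as rows and row reduce.
R2 ← R2 − R1: [0, 1, 4, 7]
R3 ← R3 + (8)·R1: [0, -5, -20, -35]
R3 ← R3 + (5)·R2: [0, 0, 0, 0]
2 nonzero rows, so the 3 vectors span a space of dimension 2.
Since 2 < 3, the vectors are linearly dependent.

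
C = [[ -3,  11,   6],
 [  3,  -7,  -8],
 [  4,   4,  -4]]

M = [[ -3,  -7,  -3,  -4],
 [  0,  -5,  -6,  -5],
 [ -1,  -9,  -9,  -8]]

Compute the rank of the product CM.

First compute CM:
[[  3, -88, -111, -91],
 [ -1,  86, 105,  87],
 [ -8, -12,   0,  -4]]
Now row reduce the product.
R2 ← R2 + (1/3)·R1: [0, 170/3, 68, 170/3]
R3 ← R3 + (8/3)·R1: [0, -740/3, -296, -740/3]
R3 ← R3 + (74/17)·R2: [0, 0, 0, 0]
2 nonzero rows, so rank(CM) = 2.

2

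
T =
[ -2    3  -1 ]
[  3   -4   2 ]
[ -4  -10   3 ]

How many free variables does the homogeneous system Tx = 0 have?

0

Row reduce to echelon form.
R2 ← R2 + (3/2)·R1: [0, 1/2, 1/2]
R3 ← R3 − (2)·R1: [0, -16, 5]
R3 ← R3 + (32)·R2: [0, 0, 21]
3 nonzero rows, so rank(T) = 3.
T has 3 columns; by rank–nullity, nullity = 3 − 3 = 0.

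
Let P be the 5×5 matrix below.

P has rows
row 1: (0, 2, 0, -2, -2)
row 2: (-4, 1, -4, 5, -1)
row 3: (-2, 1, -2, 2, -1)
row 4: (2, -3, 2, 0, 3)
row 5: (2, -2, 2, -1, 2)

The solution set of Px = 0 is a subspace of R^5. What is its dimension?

3

Row reduce to echelon form.
Swap R1 ↔ R2
R3 ← R3 − (1/2)·R1: [0, 1/2, 0, -1/2, -1/2]
R4 ← R4 + (1/2)·R1: [0, -5/2, 0, 5/2, 5/2]
R5 ← R5 + (1/2)·R1: [0, -3/2, 0, 3/2, 3/2]
R3 ← R3 − (1/4)·R2: [0, 0, 0, 0, 0]
R4 ← R4 + (5/4)·R2: [0, 0, 0, 0, 0]
R5 ← R5 + (3/4)·R2: [0, 0, 0, 0, 0]
2 nonzero rows, so rank(P) = 2.
P has 5 columns; by rank–nullity, nullity = 5 − 2 = 3.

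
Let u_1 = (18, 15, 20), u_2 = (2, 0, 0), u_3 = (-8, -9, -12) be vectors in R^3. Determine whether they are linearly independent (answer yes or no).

no

Form the matrix with these vectors as rows and row reduce.
R2 ← R2 − (1/9)·R1: [0, -5/3, -20/9]
R3 ← R3 + (4/9)·R1: [0, -7/3, -28/9]
R3 ← R3 − (7/5)·R2: [0, 0, 0]
2 nonzero rows, so the 3 vectors span a space of dimension 2.
Since 2 < 3, the vectors are linearly dependent.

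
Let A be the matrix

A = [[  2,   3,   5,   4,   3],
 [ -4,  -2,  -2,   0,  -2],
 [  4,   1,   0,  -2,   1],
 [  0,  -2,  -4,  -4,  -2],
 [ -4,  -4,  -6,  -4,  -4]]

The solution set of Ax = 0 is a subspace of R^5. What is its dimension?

3

Row reduce to echelon form.
R2 ← R2 + (2)·R1: [0, 4, 8, 8, 4]
R3 ← R3 − (2)·R1: [0, -5, -10, -10, -5]
R5 ← R5 + (2)·R1: [0, 2, 4, 4, 2]
R3 ← R3 + (5/4)·R2: [0, 0, 0, 0, 0]
R4 ← R4 + (1/2)·R2: [0, 0, 0, 0, 0]
R5 ← R5 − (1/2)·R2: [0, 0, 0, 0, 0]
2 nonzero rows, so rank(A) = 2.
A has 5 columns; by rank–nullity, nullity = 5 − 2 = 3.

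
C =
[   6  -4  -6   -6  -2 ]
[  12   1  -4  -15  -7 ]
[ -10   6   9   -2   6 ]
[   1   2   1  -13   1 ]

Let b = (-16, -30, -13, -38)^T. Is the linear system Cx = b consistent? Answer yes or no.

yes

Row reduce the augmented matrix [C | b].
R2 ← R2 − (2)·R1: [0, 9, 8, -3, -3, 2]
R3 ← R3 + (5/3)·R1: [0, -2/3, -1, -12, 8/3, -119/3]
R4 ← R4 − (1/6)·R1: [0, 8/3, 2, -12, 4/3, -106/3]
R3 ← R3 + (2/27)·R2: [0, 0, -11/27, -110/9, 22/9, -1067/27]
R4 ← R4 − (8/27)·R2: [0, 0, -10/27, -100/9, 20/9, -970/27]
R4 ← R4 − (10/11)·R3: [0, 0, 0, 0, 0, 0]
The echelon form has 3 nonzero rows, and every pivot lies in the first 5 columns, so rank(C) = rank([C|b]) = 3.
The system is consistent.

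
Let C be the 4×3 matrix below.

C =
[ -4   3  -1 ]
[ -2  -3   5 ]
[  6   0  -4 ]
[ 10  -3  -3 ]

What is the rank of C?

2

Row reduce to echelon form.
R2 ← R2 − (1/2)·R1: [0, -9/2, 11/2]
R3 ← R3 + (3/2)·R1: [0, 9/2, -11/2]
R4 ← R4 + (5/2)·R1: [0, 9/2, -11/2]
R3 ← R3 + R2: [0, 0, 0]
R4 ← R4 + R2: [0, 0, 0]
Echelon form has 2 nonzero rows, so rank(C) = 2.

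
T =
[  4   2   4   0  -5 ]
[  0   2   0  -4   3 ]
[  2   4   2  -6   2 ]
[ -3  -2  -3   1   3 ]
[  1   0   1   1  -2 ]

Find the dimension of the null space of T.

3

Row reduce to echelon form.
R3 ← R3 − (1/2)·R1: [0, 3, 0, -6, 9/2]
R4 ← R4 + (3/4)·R1: [0, -1/2, 0, 1, -3/4]
R5 ← R5 − (1/4)·R1: [0, -1/2, 0, 1, -3/4]
R3 ← R3 − (3/2)·R2: [0, 0, 0, 0, 0]
R4 ← R4 + (1/4)·R2: [0, 0, 0, 0, 0]
R5 ← R5 + (1/4)·R2: [0, 0, 0, 0, 0]
2 nonzero rows, so rank(T) = 2.
T has 5 columns; by rank–nullity, nullity = 5 − 2 = 3.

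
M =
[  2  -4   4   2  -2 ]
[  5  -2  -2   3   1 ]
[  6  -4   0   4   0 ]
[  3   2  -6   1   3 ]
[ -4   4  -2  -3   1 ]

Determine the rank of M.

2

Row reduce to echelon form.
R2 ← R2 − (5/2)·R1: [0, 8, -12, -2, 6]
R3 ← R3 − (3)·R1: [0, 8, -12, -2, 6]
R4 ← R4 − (3/2)·R1: [0, 8, -12, -2, 6]
R5 ← R5 + (2)·R1: [0, -4, 6, 1, -3]
R3 ← R3 − R2: [0, 0, 0, 0, 0]
R4 ← R4 − R2: [0, 0, 0, 0, 0]
R5 ← R5 + (1/2)·R2: [0, 0, 0, 0, 0]
Echelon form has 2 nonzero rows, so rank(M) = 2.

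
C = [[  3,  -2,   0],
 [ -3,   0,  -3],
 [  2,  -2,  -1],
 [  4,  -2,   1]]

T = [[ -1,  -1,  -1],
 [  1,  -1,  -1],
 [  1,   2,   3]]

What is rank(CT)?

First compute CT:
[[ -5,  -1,  -1],
 [  0,  -3,  -6],
 [ -5,  -2,  -3],
 [ -5,   0,   1]]
Now row reduce the product.
R3 ← R3 − R1: [0, -1, -2]
R4 ← R4 − R1: [0, 1, 2]
R3 ← R3 − (1/3)·R2: [0, 0, 0]
R4 ← R4 + (1/3)·R2: [0, 0, 0]
2 nonzero rows, so rank(CT) = 2.

2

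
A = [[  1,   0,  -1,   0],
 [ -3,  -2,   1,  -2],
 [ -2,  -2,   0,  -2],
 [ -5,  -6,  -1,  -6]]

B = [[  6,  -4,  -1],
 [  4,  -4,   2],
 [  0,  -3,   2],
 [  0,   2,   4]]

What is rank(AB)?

First compute AB:
[[  6,  -1,  -3],
 [-26,  13,  -7],
 [-20,  12, -10],
 [-54,  35, -33]]
Now row reduce the product.
R2 ← R2 + (13/3)·R1: [0, 26/3, -20]
R3 ← R3 + (10/3)·R1: [0, 26/3, -20]
R4 ← R4 + (9)·R1: [0, 26, -60]
R3 ← R3 − R2: [0, 0, 0]
R4 ← R4 − (3)·R2: [0, 0, 0]
2 nonzero rows, so rank(AB) = 2.

2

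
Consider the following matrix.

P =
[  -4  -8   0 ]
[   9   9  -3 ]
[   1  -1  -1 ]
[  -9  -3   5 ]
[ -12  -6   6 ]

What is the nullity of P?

Row reduce to echelon form.
R2 ← R2 + (9/4)·R1: [0, -9, -3]
R3 ← R3 + (1/4)·R1: [0, -3, -1]
R4 ← R4 − (9/4)·R1: [0, 15, 5]
R5 ← R5 − (3)·R1: [0, 18, 6]
R3 ← R3 − (1/3)·R2: [0, 0, 0]
R4 ← R4 + (5/3)·R2: [0, 0, 0]
R5 ← R5 + (2)·R2: [0, 0, 0]
2 nonzero rows, so rank(P) = 2.
P has 3 columns; by rank–nullity, nullity = 3 − 2 = 1.

1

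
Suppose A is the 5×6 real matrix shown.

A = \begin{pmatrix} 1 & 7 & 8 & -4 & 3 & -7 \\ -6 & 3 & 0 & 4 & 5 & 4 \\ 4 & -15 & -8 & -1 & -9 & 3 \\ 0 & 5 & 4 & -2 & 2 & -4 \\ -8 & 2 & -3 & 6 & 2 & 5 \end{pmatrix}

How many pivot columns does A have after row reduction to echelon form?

5

Row reduce to echelon form.
R2 ← R2 + (6)·R1: [0, 45, 48, -20, 23, -38]
R3 ← R3 − (4)·R1: [0, -43, -40, 15, -21, 31]
R5 ← R5 + (8)·R1: [0, 58, 61, -26, 26, -51]
R3 ← R3 + (43/45)·R2: [0, 0, 88/15, -37/9, 44/45, -239/45]
R4 ← R4 − (1/9)·R2: [0, 0, -4/3, 2/9, -5/9, 2/9]
R5 ← R5 − (58/45)·R2: [0, 0, -13/15, -2/9, -164/45, -91/45]
R4 ← R4 + (5/22)·R3: [0, 0, 0, -47/66, -1/3, -65/66]
R5 ← R5 + (13/88)·R3: [0, 0, 0, -73/88, -7/2, -247/88]
R5 ← R5 − (219/188)·R4: [0, 0, 0, 0, -585/188, -78/47]
Echelon form has 5 nonzero rows, so rank(A) = 5.
Each nonzero row contributes one pivot column: 5 pivot columns.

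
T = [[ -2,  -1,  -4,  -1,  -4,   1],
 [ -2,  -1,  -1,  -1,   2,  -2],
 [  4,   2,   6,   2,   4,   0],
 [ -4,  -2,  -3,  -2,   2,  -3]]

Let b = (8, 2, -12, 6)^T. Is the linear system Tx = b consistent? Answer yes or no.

yes

Row reduce the augmented matrix [T | b].
R2 ← R2 − R1: [0, 0, 3, 0, 6, -3, -6]
R3 ← R3 + (2)·R1: [0, 0, -2, 0, -4, 2, 4]
R4 ← R4 − (2)·R1: [0, 0, 5, 0, 10, -5, -10]
R3 ← R3 + (2/3)·R2: [0, 0, 0, 0, 0, 0, 0]
R4 ← R4 − (5/3)·R2: [0, 0, 0, 0, 0, 0, 0]
The echelon form has 2 nonzero rows, and every pivot lies in the first 6 columns, so rank(T) = rank([T|b]) = 2.
The system is consistent.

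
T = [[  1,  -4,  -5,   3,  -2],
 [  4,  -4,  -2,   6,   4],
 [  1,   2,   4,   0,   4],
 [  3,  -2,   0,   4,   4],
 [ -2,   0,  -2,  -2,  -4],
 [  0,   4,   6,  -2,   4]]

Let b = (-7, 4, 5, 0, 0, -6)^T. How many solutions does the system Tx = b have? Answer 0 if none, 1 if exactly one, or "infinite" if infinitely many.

Row reduce the augmented matrix [T | b].
R2 ← R2 − (4)·R1: [0, 12, 18, -6, 12, 32]
R3 ← R3 − R1: [0, 6, 9, -3, 6, 12]
R4 ← R4 − (3)·R1: [0, 10, 15, -5, 10, 21]
R5 ← R5 + (2)·R1: [0, -8, -12, 4, -8, -14]
R3 ← R3 − (1/2)·R2: [0, 0, 0, 0, 0, -4]
R4 ← R4 − (5/6)·R2: [0, 0, 0, 0, 0, -17/3]
R5 ← R5 + (2/3)·R2: [0, 0, 0, 0, 0, 22/3]
R6 ← R6 − (1/3)·R2: [0, 0, 0, 0, 0, -50/3]
R4 ← R4 − (17/12)·R3: [0, 0, 0, 0, 0, 0]
R5 ← R5 + (11/6)·R3: [0, 0, 0, 0, 0, 0]
R6 ← R6 − (25/6)·R3: [0, 0, 0, 0, 0, 0]
The echelon form has 3 nonzero rows; the last pivot sits in the augmented column, so rank(T) = 2 but rank([T|b]) = 3.
Since the ranks differ, the system is inconsistent.
It has no solutions.

0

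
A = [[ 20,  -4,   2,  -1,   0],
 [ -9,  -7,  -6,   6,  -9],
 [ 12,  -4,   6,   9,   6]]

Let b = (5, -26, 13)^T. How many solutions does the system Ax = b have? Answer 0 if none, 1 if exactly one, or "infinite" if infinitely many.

Row reduce the augmented matrix [A | b].
R2 ← R2 + (9/20)·R1: [0, -44/5, -51/10, 111/20, -9, -95/4]
R3 ← R3 − (3/5)·R1: [0, -8/5, 24/5, 48/5, 6, 10]
R3 ← R3 − (2/11)·R2: [0, 0, 63/11, 189/22, 84/11, 315/22]
The echelon form has 3 nonzero rows, and every pivot lies in the first 5 columns, so rank(A) = rank([A|b]) = 3.
The system is consistent.
rank = 3 < 5 unknowns, so there are infinitely many solutions.

infinite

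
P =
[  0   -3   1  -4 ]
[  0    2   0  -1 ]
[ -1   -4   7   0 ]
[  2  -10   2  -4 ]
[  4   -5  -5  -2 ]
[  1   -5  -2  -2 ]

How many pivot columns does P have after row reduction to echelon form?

4

Row reduce to echelon form.
Swap R1 ↔ R3
R4 ← R4 + (2)·R1: [0, -18, 16, -4]
R5 ← R5 + (4)·R1: [0, -21, 23, -2]
R6 ← R6 + R1: [0, -9, 5, -2]
R3 ← R3 + (3/2)·R2: [0, 0, 1, -11/2]
R4 ← R4 + (9)·R2: [0, 0, 16, -13]
R5 ← R5 + (21/2)·R2: [0, 0, 23, -25/2]
R6 ← R6 + (9/2)·R2: [0, 0, 5, -13/2]
R4 ← R4 − (16)·R3: [0, 0, 0, 75]
R5 ← R5 − (23)·R3: [0, 0, 0, 114]
R6 ← R6 − (5)·R3: [0, 0, 0, 21]
R5 ← R5 − (38/25)·R4: [0, 0, 0, 0]
R6 ← R6 − (7/25)·R4: [0, 0, 0, 0]
Echelon form has 4 nonzero rows, so rank(P) = 4.
Each nonzero row contributes one pivot column: 4 pivot columns.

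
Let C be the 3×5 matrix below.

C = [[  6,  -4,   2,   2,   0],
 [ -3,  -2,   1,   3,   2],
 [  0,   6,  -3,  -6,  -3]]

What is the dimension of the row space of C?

Row reduce to echelon form.
R2 ← R2 + (1/2)·R1: [0, -4, 2, 4, 2]
R3 ← R3 + (3/2)·R2: [0, 0, 0, 0, 0]
Echelon form has 2 nonzero rows, so rank(C) = 2.
The row space has dimension equal to the rank: 2.

2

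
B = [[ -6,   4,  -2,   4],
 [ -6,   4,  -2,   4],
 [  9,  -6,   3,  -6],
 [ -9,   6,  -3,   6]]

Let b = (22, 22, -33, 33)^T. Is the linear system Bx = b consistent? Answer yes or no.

Row reduce the augmented matrix [B | b].
R2 ← R2 − R1: [0, 0, 0, 0, 0]
R3 ← R3 + (3/2)·R1: [0, 0, 0, 0, 0]
R4 ← R4 − (3/2)·R1: [0, 0, 0, 0, 0]
The echelon form has 1 nonzero rows, and every pivot lies in the first 4 columns, so rank(B) = rank([B|b]) = 1.
The system is consistent.

yes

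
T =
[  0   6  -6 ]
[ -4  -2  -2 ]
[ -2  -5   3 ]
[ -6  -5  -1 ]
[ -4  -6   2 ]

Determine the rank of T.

2

Row reduce to echelon form.
Swap R1 ↔ R2
R3 ← R3 − (1/2)·R1: [0, -4, 4]
R4 ← R4 − (3/2)·R1: [0, -2, 2]
R5 ← R5 − R1: [0, -4, 4]
R3 ← R3 + (2/3)·R2: [0, 0, 0]
R4 ← R4 + (1/3)·R2: [0, 0, 0]
R5 ← R5 + (2/3)·R2: [0, 0, 0]
Echelon form has 2 nonzero rows, so rank(T) = 2.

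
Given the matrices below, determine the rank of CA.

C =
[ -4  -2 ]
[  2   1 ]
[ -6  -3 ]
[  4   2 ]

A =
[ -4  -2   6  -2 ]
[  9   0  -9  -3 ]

1

First compute CA:
[[ -2,   8,  -6,  14],
 [  1,  -4,   3,  -7],
 [ -3,  12,  -9,  21],
 [  2,  -8,   6, -14]]
Now row reduce the product.
R2 ← R2 + (1/2)·R1: [0, 0, 0, 0]
R3 ← R3 − (3/2)·R1: [0, 0, 0, 0]
R4 ← R4 + R1: [0, 0, 0, 0]
1 nonzero row, so rank(CA) = 1.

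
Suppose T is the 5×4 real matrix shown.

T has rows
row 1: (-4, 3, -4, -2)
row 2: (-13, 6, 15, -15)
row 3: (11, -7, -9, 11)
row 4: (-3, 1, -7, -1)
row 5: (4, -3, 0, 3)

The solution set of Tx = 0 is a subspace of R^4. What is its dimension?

Row reduce to echelon form.
R2 ← R2 − (13/4)·R1: [0, -15/4, 28, -17/2]
R3 ← R3 + (11/4)·R1: [0, 5/4, -20, 11/2]
R4 ← R4 − (3/4)·R1: [0, -5/4, -4, 1/2]
R5 ← R5 + R1: [0, 0, -4, 1]
R3 ← R3 + (1/3)·R2: [0, 0, -32/3, 8/3]
R4 ← R4 − (1/3)·R2: [0, 0, -40/3, 10/3]
R4 ← R4 − (5/4)·R3: [0, 0, 0, 0]
R5 ← R5 − (3/8)·R3: [0, 0, 0, 0]
3 nonzero rows, so rank(T) = 3.
T has 4 columns; by rank–nullity, nullity = 4 − 3 = 1.

1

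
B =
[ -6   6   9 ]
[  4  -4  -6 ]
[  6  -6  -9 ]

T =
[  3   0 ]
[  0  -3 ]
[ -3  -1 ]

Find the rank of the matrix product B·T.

1

First compute BT:
[[-45, -27],
 [ 30,  18],
 [ 45,  27]]
Now row reduce the product.
R2 ← R2 + (2/3)·R1: [0, 0]
R3 ← R3 + R1: [0, 0]
1 nonzero row, so rank(BT) = 1.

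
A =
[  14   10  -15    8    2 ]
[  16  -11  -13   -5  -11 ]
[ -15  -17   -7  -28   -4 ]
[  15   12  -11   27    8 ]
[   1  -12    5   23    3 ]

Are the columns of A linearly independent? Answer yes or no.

yes

Row reduce A to echelon form.
R2 ← R2 − (8/7)·R1: [0, -157/7, 29/7, -99/7, -93/7]
R3 ← R3 + (15/14)·R1: [0, -44/7, -323/14, -136/7, -13/7]
R4 ← R4 − (15/14)·R1: [0, 9/7, 71/14, 129/7, 41/7]
R5 ← R5 − (1/14)·R1: [0, -89/7, 85/14, 157/7, 20/7]
R3 ← R3 − (44/157)·R2: [0, 0, -7609/314, -2428/157, 293/157]
R4 ← R4 + (9/157)·R2: [0, 0, 1667/314, 2766/157, 800/157]
R5 ← R5 − (89/157)·R2: [0, 0, 1169/314, 4780/157, 1631/157]
R4 ← R4 + (1667/7609)·R3: [0, 0, 0, 108274/7609, 41883/7609]
R5 ← R5 + (167/1087)·R3: [0, 0, 0, 30512/1087, 11604/1087]
R5 ← R5 − (106792/54137)·R4: [0, 0, 0, 0, -9900/54137]
5 pivots among 5 columns.
Every column is a pivot column, so the columns are linearly independent.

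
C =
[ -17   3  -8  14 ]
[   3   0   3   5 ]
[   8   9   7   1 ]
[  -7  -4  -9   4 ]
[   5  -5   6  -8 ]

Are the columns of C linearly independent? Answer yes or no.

Row reduce C to echelon form.
R2 ← R2 + (3/17)·R1: [0, 9/17, 27/17, 127/17]
R3 ← R3 + (8/17)·R1: [0, 177/17, 55/17, 129/17]
R4 ← R4 − (7/17)·R1: [0, -89/17, -97/17, -30/17]
R5 ← R5 + (5/17)·R1: [0, -70/17, 62/17, -66/17]
R3 ← R3 − (59/3)·R2: [0, 0, -28, -418/3]
R4 ← R4 + (89/9)·R2: [0, 0, 10, 649/9]
R5 ← R5 + (70/9)·R2: [0, 0, 16, 488/9]
R4 ← R4 + (5/14)·R3: [0, 0, 0, 1408/63]
R5 ← R5 + (4/7)·R3: [0, 0, 0, -1600/63]
R5 ← R5 + (25/22)·R4: [0, 0, 0, 0]
4 pivots among 4 columns.
Every column is a pivot column, so the columns are linearly independent.

yes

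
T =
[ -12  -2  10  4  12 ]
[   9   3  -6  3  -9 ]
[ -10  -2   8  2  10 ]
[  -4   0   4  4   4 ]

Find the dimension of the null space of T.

Row reduce to echelon form.
R2 ← R2 + (3/4)·R1: [0, 3/2, 3/2, 6, 0]
R3 ← R3 − (5/6)·R1: [0, -1/3, -1/3, -4/3, 0]
R4 ← R4 − (1/3)·R1: [0, 2/3, 2/3, 8/3, 0]
R3 ← R3 + (2/9)·R2: [0, 0, 0, 0, 0]
R4 ← R4 − (4/9)·R2: [0, 0, 0, 0, 0]
2 nonzero rows, so rank(T) = 2.
T has 5 columns; by rank–nullity, nullity = 5 − 2 = 3.

3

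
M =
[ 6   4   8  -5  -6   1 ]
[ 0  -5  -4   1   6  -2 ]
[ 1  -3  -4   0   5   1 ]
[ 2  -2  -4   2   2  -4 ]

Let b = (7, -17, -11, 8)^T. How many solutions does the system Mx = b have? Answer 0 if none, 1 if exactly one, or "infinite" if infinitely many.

Row reduce the augmented matrix [M | b].
R3 ← R3 − (1/6)·R1: [0, -11/3, -16/3, 5/6, 6, 5/6, -73/6]
R4 ← R4 − (1/3)·R1: [0, -10/3, -20/3, 11/3, 4, -13/3, 17/3]
R3 ← R3 − (11/15)·R2: [0, 0, -12/5, 1/10, 8/5, 23/10, 3/10]
R4 ← R4 − (2/3)·R2: [0, 0, -4, 3, 0, -3, 17]
R4 ← R4 − (5/3)·R3: [0, 0, 0, 17/6, -8/3, -41/6, 33/2]
The echelon form has 4 nonzero rows, and every pivot lies in the first 6 columns, so rank(M) = rank([M|b]) = 4.
The system is consistent.
rank = 4 < 6 unknowns, so there are infinitely many solutions.

infinite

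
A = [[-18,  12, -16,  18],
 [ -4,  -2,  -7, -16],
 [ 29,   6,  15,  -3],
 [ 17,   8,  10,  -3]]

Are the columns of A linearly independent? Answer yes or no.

Row reduce A to echelon form.
R2 ← R2 − (2/9)·R1: [0, -14/3, -31/9, -20]
R3 ← R3 + (29/18)·R1: [0, 76/3, -97/9, 26]
R4 ← R4 + (17/18)·R1: [0, 58/3, -46/9, 14]
R3 ← R3 + (38/7)·R2: [0, 0, -619/21, -578/7]
R4 ← R4 + (29/7)·R2: [0, 0, -407/21, -482/7]
R4 ← R4 − (407/619)·R3: [0, 0, 0, -9016/619]
4 pivots among 4 columns.
Every column is a pivot column, so the columns are linearly independent.

yes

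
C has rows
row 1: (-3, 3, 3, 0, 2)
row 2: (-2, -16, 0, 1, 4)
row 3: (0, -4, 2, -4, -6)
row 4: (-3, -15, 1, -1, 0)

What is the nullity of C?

Row reduce to echelon form.
R2 ← R2 − (2/3)·R1: [0, -18, -2, 1, 8/3]
R4 ← R4 − R1: [0, -18, -2, -1, -2]
R3 ← R3 − (2/9)·R2: [0, 0, 22/9, -38/9, -178/27]
R4 ← R4 − R2: [0, 0, 0, -2, -14/3]
4 nonzero rows, so rank(C) = 4.
C has 5 columns; by rank–nullity, nullity = 5 − 4 = 1.

1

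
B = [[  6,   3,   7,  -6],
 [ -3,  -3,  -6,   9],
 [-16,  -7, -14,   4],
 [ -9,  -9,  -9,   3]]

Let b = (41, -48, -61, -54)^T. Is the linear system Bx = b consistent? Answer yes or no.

Row reduce the augmented matrix [B | b].
R2 ← R2 + (1/2)·R1: [0, -3/2, -5/2, 6, -55/2]
R3 ← R3 + (8/3)·R1: [0, 1, 14/3, -12, 145/3]
R4 ← R4 + (3/2)·R1: [0, -9/2, 3/2, -6, 15/2]
R3 ← R3 + (2/3)·R2: [0, 0, 3, -8, 30]
R4 ← R4 − (3)·R2: [0, 0, 9, -24, 90]
R4 ← R4 − (3)·R3: [0, 0, 0, 0, 0]
The echelon form has 3 nonzero rows, and every pivot lies in the first 4 columns, so rank(B) = rank([B|b]) = 3.
The system is consistent.

yes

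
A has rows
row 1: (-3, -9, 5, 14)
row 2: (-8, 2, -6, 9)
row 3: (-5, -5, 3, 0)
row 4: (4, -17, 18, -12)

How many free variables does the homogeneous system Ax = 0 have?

Row reduce to echelon form.
R2 ← R2 − (8/3)·R1: [0, 26, -58/3, -85/3]
R3 ← R3 − (5/3)·R1: [0, 10, -16/3, -70/3]
R4 ← R4 + (4/3)·R1: [0, -29, 74/3, 20/3]
R3 ← R3 − (5/13)·R2: [0, 0, 82/39, -485/39]
R4 ← R4 + (29/26)·R2: [0, 0, 121/39, -1945/78]
R4 ← R4 − (121/82)·R3: [0, 0, 0, -270/41]
4 nonzero rows, so rank(A) = 4.
A has 4 columns; by rank–nullity, nullity = 4 − 4 = 0.

0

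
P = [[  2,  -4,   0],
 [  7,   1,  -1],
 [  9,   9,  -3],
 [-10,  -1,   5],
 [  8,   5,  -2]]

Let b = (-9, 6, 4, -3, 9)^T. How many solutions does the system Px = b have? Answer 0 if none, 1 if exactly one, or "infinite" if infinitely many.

0

Row reduce the augmented matrix [P | b].
R2 ← R2 − (7/2)·R1: [0, 15, -1, 75/2]
R3 ← R3 − (9/2)·R1: [0, 27, -3, 89/2]
R4 ← R4 + (5)·R1: [0, -21, 5, -48]
R5 ← R5 − (4)·R1: [0, 21, -2, 45]
R3 ← R3 − (9/5)·R2: [0, 0, -6/5, -23]
R4 ← R4 + (7/5)·R2: [0, 0, 18/5, 9/2]
R5 ← R5 − (7/5)·R2: [0, 0, -3/5, -15/2]
R4 ← R4 + (3)·R3: [0, 0, 0, -129/2]
R5 ← R5 − (1/2)·R3: [0, 0, 0, 4]
R5 ← R5 + (8/129)·R4: [0, 0, 0, 0]
The echelon form has 4 nonzero rows; the last pivot sits in the augmented column, so rank(P) = 3 but rank([P|b]) = 4.
Since the ranks differ, the system is inconsistent.
It has no solutions.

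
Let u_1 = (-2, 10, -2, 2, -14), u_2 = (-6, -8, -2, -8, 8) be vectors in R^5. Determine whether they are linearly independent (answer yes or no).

yes

Form the matrix with these vectors as rows and row reduce.
R2 ← R2 − (3)·R1: [0, -38, 4, -14, 50]
2 nonzero rows, so the 2 vectors span a space of dimension 2.
Since 2 = 2, the vectors are linearly independent.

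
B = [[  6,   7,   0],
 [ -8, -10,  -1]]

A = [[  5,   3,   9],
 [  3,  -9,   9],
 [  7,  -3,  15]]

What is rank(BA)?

First compute BA:
[[ 51, -45, 117],
 [-77,  69, -177]]
Now row reduce the product.
R2 ← R2 + (77/51)·R1: [0, 18/17, -6/17]
2 nonzero rows, so rank(BA) = 2.

2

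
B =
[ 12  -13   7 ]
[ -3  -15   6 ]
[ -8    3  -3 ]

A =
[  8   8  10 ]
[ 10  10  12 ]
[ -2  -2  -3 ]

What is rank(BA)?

2

First compute BA:
[[-48, -48, -57],
 [-186, -186, -228],
 [-28, -28, -35]]
Now row reduce the product.
R2 ← R2 − (31/8)·R1: [0, 0, -57/8]
R3 ← R3 − (7/12)·R1: [0, 0, -7/4]
R3 ← R3 − (14/57)·R2: [0, 0, 0]
2 nonzero rows, so rank(BA) = 2.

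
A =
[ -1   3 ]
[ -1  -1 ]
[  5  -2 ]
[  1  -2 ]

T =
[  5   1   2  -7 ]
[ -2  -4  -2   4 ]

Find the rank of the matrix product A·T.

2

First compute AT:
[[-11, -13,  -8,  19],
 [ -3,   3,   0,   3],
 [ 29,  13,  14, -43],
 [  9,   9,   6, -15]]
Now row reduce the product.
R2 ← R2 − (3/11)·R1: [0, 72/11, 24/11, -24/11]
R3 ← R3 + (29/11)·R1: [0, -234/11, -78/11, 78/11]
R4 ← R4 + (9/11)·R1: [0, -18/11, -6/11, 6/11]
R3 ← R3 + (13/4)·R2: [0, 0, 0, 0]
R4 ← R4 + (1/4)·R2: [0, 0, 0, 0]
2 nonzero rows, so rank(AT) = 2.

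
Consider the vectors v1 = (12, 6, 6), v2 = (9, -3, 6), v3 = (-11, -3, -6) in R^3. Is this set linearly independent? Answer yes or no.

Form the matrix with these vectors as rows and row reduce.
R2 ← R2 − (3/4)·R1: [0, -15/2, 3/2]
R3 ← R3 + (11/12)·R1: [0, 5/2, -1/2]
R3 ← R3 + (1/3)·R2: [0, 0, 0]
2 nonzero rows, so the 3 vectors span a space of dimension 2.
Since 2 < 3, the vectors are linearly dependent.

no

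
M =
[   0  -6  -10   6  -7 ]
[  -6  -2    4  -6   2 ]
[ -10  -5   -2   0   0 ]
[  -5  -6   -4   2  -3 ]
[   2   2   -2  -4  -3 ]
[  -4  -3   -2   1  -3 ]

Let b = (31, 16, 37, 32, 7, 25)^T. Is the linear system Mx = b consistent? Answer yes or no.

yes

Row reduce the augmented matrix [M | b].
Swap R1 ↔ R2
R3 ← R3 − (5/3)·R1: [0, -5/3, -26/3, 10, -10/3, 31/3]
R4 ← R4 − (5/6)·R1: [0, -13/3, -22/3, 7, -14/3, 56/3]
R5 ← R5 + (1/3)·R1: [0, 4/3, -2/3, -6, -7/3, 37/3]
R6 ← R6 − (2/3)·R1: [0, -5/3, -14/3, 5, -13/3, 43/3]
R3 ← R3 − (5/18)·R2: [0, 0, -53/9, 25/3, -25/18, 31/18]
R4 ← R4 − (13/18)·R2: [0, 0, -1/9, 8/3, 7/18, -67/18]
R5 ← R5 + (2/9)·R2: [0, 0, -26/9, -14/3, -35/9, 173/9]
R6 ← R6 − (5/18)·R2: [0, 0, -17/9, 10/3, -43/18, 103/18]
R4 ← R4 − (1/53)·R3: [0, 0, 0, 133/53, 22/53, -199/53]
R5 ← R5 − (26/53)·R3: [0, 0, 0, -464/53, -170/53, 974/53]
R6 ← R6 − (17/53)·R3: [0, 0, 0, 35/53, -103/53, 274/53]
R5 ← R5 + (464/133)·R4: [0, 0, 0, 0, -234/133, 702/133]
R6 ← R6 − (5/19)·R4: [0, 0, 0, 0, -39/19, 117/19]
R6 ← R6 − (7/6)·R5: [0, 0, 0, 0, 0, 0]
The echelon form has 5 nonzero rows, and every pivot lies in the first 5 columns, so rank(M) = rank([M|b]) = 5.
The system is consistent.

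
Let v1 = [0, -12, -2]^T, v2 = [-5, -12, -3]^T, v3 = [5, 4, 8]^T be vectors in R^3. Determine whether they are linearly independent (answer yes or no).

yes

Form the matrix with these vectors as rows and row reduce.
Swap R1 ↔ R2
R3 ← R3 + R1: [0, -8, 5]
R3 ← R3 − (2/3)·R2: [0, 0, 19/3]
3 nonzero rows, so the 3 vectors span a space of dimension 3.
Since 3 = 3, the vectors are linearly independent.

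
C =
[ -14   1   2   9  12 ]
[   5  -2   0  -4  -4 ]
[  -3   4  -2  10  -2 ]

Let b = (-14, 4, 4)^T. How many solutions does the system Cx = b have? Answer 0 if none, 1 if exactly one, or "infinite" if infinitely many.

Row reduce the augmented matrix [C | b].
R2 ← R2 + (5/14)·R1: [0, -23/14, 5/7, -11/14, 2/7, -1]
R3 ← R3 − (3/14)·R1: [0, 53/14, -17/7, 113/14, -32/7, 7]
R3 ← R3 + (53/23)·R2: [0, 0, -18/23, 144/23, -90/23, 108/23]
The echelon form has 3 nonzero rows, and every pivot lies in the first 5 columns, so rank(C) = rank([C|b]) = 3.
The system is consistent.
rank = 3 < 5 unknowns, so there are infinitely many solutions.

infinite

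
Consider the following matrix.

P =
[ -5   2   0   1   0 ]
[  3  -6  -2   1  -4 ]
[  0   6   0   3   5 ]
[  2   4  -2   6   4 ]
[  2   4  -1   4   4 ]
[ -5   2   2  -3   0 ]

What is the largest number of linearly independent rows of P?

Row reduce to echelon form.
R2 ← R2 + (3/5)·R1: [0, -24/5, -2, 8/5, -4]
R4 ← R4 + (2/5)·R1: [0, 24/5, -2, 32/5, 4]
R5 ← R5 + (2/5)·R1: [0, 24/5, -1, 22/5, 4]
R6 ← R6 − R1: [0, 0, 2, -4, 0]
R3 ← R3 + (5/4)·R2: [0, 0, -5/2, 5, 0]
R4 ← R4 + R2: [0, 0, -4, 8, 0]
R5 ← R5 + R2: [0, 0, -3, 6, 0]
R4 ← R4 − (8/5)·R3: [0, 0, 0, 0, 0]
R5 ← R5 − (6/5)·R3: [0, 0, 0, 0, 0]
R6 ← R6 + (4/5)·R3: [0, 0, 0, 0, 0]
Echelon form has 3 nonzero rows, so rank(P) = 3.
The rank gives the maximum number of linearly independent rows: 3.

3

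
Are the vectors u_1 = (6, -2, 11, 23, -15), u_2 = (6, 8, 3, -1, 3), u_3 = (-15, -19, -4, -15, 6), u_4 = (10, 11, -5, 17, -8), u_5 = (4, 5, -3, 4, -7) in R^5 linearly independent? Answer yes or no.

yes

Form the matrix with these vectors as rows and row reduce.
R2 ← R2 − R1: [0, 10, -8, -24, 18]
R3 ← R3 + (5/2)·R1: [0, -24, 47/2, 85/2, -63/2]
R4 ← R4 − (5/3)·R1: [0, 43/3, -70/3, -64/3, 17]
R5 ← R5 − (2/3)·R1: [0, 19/3, -31/3, -34/3, 3]
R3 ← R3 + (12/5)·R2: [0, 0, 43/10, -151/10, 117/10]
R4 ← R4 − (43/30)·R2: [0, 0, -178/15, 196/15, -44/5]
R5 ← R5 − (19/30)·R2: [0, 0, -79/15, 58/15, -42/5]
R4 ← R4 + (356/129)·R3: [0, 0, 0, -1230/43, 1010/43]
R5 ← R5 + (158/129)·R3: [0, 0, 0, -629/43, 255/43]
R5 ← R5 − (629/1230)·R4: [0, 0, 0, 0, -748/123]
5 nonzero rows, so the 5 vectors span a space of dimension 5.
Since 5 = 5, the vectors are linearly independent.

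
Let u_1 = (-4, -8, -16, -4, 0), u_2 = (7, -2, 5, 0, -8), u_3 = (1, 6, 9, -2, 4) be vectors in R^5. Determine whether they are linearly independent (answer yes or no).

Form the matrix with these vectors as rows and row reduce.
R2 ← R2 + (7/4)·R1: [0, -16, -23, -7, -8]
R3 ← R3 + (1/4)·R1: [0, 4, 5, -3, 4]
R3 ← R3 + (1/4)·R2: [0, 0, -3/4, -19/4, 2]
3 nonzero rows, so the 3 vectors span a space of dimension 3.
Since 3 = 3, the vectors are linearly independent.

yes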